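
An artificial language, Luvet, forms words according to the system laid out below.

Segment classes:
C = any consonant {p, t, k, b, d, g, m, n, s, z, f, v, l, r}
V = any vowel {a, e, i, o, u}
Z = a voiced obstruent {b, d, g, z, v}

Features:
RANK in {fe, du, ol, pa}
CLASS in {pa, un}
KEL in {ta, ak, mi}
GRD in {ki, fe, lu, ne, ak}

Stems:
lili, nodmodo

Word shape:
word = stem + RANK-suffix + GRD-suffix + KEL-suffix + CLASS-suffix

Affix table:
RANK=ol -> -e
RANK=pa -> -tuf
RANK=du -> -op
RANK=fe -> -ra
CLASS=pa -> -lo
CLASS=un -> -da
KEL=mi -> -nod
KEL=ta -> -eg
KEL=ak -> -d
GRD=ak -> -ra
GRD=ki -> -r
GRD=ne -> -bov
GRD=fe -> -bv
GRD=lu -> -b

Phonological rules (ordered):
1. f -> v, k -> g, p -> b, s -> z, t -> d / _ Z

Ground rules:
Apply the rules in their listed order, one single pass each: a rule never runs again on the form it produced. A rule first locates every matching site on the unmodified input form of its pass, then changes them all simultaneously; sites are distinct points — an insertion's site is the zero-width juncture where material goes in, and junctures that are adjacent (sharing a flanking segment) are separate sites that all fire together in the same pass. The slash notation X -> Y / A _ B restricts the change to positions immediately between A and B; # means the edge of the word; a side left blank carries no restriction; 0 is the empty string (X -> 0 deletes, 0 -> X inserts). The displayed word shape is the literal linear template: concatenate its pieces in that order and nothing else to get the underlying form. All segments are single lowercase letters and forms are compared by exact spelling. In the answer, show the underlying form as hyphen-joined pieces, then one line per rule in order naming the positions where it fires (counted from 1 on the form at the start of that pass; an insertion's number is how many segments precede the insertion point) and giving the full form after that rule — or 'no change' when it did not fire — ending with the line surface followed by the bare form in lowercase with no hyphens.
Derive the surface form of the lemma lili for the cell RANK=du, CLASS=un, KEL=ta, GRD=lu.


underlying: lili-op-b-eg-da
1. f -> v, k -> g, p -> b, s -> z, t -> d / _ Z: fires at position(s) 6: liliobbegda
surface: liliobbegda


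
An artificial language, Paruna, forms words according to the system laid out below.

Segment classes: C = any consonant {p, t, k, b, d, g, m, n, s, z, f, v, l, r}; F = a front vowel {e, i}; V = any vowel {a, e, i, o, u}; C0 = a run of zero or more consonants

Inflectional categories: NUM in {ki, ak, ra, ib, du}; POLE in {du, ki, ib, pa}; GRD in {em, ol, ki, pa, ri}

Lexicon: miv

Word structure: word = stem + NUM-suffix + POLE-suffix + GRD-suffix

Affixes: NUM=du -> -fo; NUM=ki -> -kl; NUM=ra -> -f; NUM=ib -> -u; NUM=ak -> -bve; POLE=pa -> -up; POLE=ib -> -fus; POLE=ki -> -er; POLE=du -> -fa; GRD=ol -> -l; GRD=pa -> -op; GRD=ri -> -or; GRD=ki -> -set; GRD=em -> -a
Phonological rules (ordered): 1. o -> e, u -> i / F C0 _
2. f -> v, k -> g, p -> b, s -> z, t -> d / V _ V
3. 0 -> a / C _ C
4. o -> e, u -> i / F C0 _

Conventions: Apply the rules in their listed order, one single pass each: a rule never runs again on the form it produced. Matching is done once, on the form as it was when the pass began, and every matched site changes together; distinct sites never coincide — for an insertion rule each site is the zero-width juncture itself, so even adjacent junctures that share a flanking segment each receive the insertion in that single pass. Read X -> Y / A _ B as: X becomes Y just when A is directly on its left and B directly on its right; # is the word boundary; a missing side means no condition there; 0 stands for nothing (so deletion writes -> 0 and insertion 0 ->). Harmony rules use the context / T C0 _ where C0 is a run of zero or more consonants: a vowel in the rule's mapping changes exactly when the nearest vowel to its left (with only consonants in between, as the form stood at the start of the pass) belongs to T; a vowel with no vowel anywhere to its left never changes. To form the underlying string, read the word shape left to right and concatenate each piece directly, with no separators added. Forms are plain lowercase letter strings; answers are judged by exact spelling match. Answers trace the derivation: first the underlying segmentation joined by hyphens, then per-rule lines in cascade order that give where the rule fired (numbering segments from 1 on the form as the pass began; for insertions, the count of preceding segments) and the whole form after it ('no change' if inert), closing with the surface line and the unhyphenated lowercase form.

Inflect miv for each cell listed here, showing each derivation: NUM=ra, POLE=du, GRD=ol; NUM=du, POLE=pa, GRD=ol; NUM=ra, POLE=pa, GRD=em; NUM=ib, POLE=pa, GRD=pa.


cell NUM=ra, POLE=du, GRD=ol:
underlying: miv-f-fa-l
1. o -> e, u -> i / F C0 _: no change
2. f -> v, k -> g, p -> b, s -> z, t -> d / V _ V: no change
3. 0 -> a / C _ C: inserts after position(s) 3, 4: mivafafal
4. o -> e, u -> i / F C0 _: no change
surface: mivafafal

cell NUM=du, POLE=pa, GRD=ol:
underlying: miv-fo-up-l
1. o -> e, u -> i / F C0 _: fires at position(s) 5: mivfeupl
2. f -> v, k -> g, p -> b, s -> z, t -> d / V _ V: no change
3. 0 -> a / C _ C: inserts after position(s) 3, 7: mivafeupal
4. o -> e, u -> i / F C0 _: fires at position(s) 7: mivafeipal
surface: mivafeipal

cell NUM=ra, POLE=pa, GRD=em:
underlying: miv-f-up-a
1. o -> e, u -> i / F C0 _: fires at position(s) 5: mivfipa
2. f -> v, k -> g, p -> b, s -> z, t -> d / V _ V: fires at position(s) 6: mivfiba
3. 0 -> a / C _ C: inserts after position(s) 3: mivafiba
4. o -> e, u -> i / F C0 _: no change
surface: mivafiba

cell NUM=ib, POLE=pa, GRD=pa:
underlying: miv-u-up-op
1. o -> e, u -> i / F C0 _: fires at position(s) 4: miviupop
2. f -> v, k -> g, p -> b, s -> z, t -> d / V _ V: fires at position(s) 6: miviubop
3. 0 -> a / C _ C: no change
4. o -> e, u -> i / F C0 _: fires at position(s) 5: miviibop
surface: miviibop


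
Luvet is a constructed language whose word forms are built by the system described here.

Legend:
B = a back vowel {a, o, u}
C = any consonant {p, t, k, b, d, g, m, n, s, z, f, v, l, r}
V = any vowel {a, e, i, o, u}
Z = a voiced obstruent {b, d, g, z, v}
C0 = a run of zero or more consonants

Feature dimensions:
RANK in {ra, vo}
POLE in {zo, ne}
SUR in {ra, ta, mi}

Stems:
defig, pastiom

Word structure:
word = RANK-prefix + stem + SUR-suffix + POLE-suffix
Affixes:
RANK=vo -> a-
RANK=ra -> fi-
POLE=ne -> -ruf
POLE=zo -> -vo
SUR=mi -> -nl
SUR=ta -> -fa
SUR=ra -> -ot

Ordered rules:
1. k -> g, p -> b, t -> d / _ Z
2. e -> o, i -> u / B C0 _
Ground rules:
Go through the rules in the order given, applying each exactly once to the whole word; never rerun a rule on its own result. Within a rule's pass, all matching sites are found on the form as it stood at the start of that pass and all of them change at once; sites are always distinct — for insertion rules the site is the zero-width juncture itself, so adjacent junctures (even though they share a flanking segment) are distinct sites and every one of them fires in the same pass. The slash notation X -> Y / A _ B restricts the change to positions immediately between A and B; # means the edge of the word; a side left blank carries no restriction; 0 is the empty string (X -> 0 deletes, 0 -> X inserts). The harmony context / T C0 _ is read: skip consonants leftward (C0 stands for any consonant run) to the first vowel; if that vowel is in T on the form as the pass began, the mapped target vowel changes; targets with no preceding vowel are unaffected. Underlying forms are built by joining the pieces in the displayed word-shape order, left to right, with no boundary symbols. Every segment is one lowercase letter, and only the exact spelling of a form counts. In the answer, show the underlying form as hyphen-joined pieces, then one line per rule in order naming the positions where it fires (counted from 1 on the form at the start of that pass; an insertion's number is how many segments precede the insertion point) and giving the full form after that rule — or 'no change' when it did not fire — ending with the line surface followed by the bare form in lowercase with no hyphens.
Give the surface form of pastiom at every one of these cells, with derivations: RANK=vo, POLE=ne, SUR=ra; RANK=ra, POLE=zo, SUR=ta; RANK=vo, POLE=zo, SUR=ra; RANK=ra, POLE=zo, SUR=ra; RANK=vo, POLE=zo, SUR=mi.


cell RANK=vo, POLE=ne, SUR=ra:
underlying: a-pastiom-ot-ruf
1. k -> g, p -> b, t -> d / _ Z: no change
2. e -> o, i -> u / B C0 _: fires at position(s) 6: apastuomotruf
surface: apastuomotruf

cell RANK=ra, POLE=zo, SUR=ta:
underlying: fi-pastiom-fa-vo
1. k -> g, p -> b, t -> d / _ Z: no change
2. e -> o, i -> u / B C0 _: fires at position(s) 7: fipastuomfavo
surface: fipastuomfavo

cell RANK=vo, POLE=zo, SUR=ra:
underlying: a-pastiom-ot-vo
1. k -> g, p -> b, t -> d / _ Z: fires at position(s) 10: apastiomodvo
2. e -> o, i -> u / B C0 _: fires at position(s) 6: apastuomodvo
surface: apastuomodvo

cell RANK=ra, POLE=zo, SUR=ra:
underlying: fi-pastiom-ot-vo
1. k -> g, p -> b, t -> d / _ Z: fires at position(s) 11: fipastiomodvo
2. e -> o, i -> u / B C0 _: fires at position(s) 7: fipastuomodvo
surface: fipastuomodvo

cell RANK=vo, POLE=zo, SUR=mi:
underlying: a-pastiom-nl-vo
1. k -> g, p -> b, t -> d / _ Z: no change
2. e -> o, i -> u / B C0 _: fires at position(s) 6: apastuomnlvo
surface: apastuomnlvo


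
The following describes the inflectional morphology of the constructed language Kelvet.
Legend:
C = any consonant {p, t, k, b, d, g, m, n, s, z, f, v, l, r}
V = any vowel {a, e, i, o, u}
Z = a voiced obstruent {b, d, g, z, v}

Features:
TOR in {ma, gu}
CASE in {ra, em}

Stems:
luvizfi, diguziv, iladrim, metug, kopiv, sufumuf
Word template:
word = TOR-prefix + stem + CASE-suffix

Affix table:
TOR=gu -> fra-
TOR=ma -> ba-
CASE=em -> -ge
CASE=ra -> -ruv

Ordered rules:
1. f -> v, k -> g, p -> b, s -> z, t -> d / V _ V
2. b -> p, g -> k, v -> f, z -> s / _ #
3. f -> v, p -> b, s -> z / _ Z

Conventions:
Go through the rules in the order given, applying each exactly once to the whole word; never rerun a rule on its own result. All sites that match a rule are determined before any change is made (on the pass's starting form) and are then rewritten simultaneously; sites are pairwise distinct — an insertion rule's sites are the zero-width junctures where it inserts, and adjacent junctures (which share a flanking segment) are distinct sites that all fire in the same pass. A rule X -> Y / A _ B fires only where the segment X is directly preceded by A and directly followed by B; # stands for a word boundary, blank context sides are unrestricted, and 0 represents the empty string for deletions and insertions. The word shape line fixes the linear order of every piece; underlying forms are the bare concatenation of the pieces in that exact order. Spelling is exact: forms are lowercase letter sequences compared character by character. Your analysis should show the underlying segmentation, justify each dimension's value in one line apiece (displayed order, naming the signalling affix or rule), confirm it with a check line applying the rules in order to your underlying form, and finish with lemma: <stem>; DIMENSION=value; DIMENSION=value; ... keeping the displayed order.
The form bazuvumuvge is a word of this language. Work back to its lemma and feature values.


underlying: ba-sufumuf-ge
TOR=ma - signalled by the affix ba-
CASE=em - signalled by the affix -ge
check: basufumufge -> bazuvumufge -> bazuvumufge -> bazuvumuvge
lemma: sufumuf; TOR=ma; CASE=em


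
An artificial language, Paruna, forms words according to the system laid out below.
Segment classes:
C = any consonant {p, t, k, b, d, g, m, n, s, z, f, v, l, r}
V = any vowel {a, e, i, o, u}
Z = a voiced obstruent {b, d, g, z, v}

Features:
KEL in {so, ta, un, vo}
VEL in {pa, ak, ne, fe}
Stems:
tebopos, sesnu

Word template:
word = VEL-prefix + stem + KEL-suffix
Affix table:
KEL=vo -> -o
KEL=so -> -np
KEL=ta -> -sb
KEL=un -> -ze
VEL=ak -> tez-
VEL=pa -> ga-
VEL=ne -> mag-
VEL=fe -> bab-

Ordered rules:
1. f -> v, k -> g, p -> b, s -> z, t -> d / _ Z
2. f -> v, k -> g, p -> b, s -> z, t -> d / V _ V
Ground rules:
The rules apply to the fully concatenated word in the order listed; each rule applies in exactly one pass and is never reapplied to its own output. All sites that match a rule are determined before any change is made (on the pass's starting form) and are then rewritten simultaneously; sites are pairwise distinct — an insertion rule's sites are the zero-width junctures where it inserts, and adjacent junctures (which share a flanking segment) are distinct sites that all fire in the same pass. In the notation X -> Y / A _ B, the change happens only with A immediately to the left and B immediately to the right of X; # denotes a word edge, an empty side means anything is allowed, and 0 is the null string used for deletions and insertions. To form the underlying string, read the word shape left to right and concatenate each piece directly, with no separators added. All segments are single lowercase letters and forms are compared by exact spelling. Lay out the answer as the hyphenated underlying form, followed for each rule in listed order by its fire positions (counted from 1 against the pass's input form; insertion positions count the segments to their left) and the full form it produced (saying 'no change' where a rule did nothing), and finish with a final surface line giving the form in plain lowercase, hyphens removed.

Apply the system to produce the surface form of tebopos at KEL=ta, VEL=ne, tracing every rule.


underlying: mag-tebopos-sb
1. f -> v, k -> g, p -> b, s -> z, t -> d / _ Z: fires at position(s) 11: magteboposzb
2. f -> v, k -> g, p -> b, s -> z, t -> d / V _ V: fires at position(s) 8: magteboboszb
surface: magteboboszb


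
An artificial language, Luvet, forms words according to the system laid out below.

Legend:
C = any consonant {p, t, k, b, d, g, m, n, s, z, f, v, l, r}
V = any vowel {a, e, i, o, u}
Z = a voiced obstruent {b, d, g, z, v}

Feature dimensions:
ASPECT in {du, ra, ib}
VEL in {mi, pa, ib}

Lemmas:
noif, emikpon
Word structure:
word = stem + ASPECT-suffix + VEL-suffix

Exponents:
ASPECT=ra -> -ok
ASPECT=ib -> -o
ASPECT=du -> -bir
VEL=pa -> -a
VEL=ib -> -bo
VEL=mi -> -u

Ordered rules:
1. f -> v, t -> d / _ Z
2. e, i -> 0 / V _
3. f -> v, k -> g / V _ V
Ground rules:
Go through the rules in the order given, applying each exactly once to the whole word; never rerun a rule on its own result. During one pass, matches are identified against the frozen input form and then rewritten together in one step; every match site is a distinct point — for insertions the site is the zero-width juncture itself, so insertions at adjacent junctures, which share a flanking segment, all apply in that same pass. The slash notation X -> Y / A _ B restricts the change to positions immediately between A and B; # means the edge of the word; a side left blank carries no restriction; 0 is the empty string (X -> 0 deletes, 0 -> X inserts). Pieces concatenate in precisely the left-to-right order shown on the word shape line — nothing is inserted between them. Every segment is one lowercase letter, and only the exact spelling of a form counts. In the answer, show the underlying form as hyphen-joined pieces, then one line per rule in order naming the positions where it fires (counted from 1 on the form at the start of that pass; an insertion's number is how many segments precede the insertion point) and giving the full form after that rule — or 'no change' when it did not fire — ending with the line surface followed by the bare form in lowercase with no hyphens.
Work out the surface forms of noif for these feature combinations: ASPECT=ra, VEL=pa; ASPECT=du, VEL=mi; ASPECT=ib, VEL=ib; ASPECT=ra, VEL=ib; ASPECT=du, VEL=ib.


cell ASPECT=ra, VEL=pa:
underlying: noif-ok-a
1. f -> v, t -> d / _ Z: no change
2. e, i -> 0 / V _: fires at position(s) 3: nofoka
3. f -> v, k -> g / V _ V: fires at position(s) 3, 5: novoga
surface: novoga

cell ASPECT=du, VEL=mi:
underlying: noif-bir-u
1. f -> v, t -> d / _ Z: fires at position(s) 4: noivbiru
2. e, i -> 0 / V _: fires at position(s) 3: novbiru
3. f -> v, k -> g / V _ V: no change
surface: novbiru

cell ASPECT=ib, VEL=ib:
underlying: noif-o-bo
1. f -> v, t -> d / _ Z: no change
2. e, i -> 0 / V _: fires at position(s) 3: nofobo
3. f -> v, k -> g / V _ V: fires at position(s) 3: novobo
surface: novobo

cell ASPECT=ra, VEL=ib:
underlying: noif-ok-bo
1. f -> v, t -> d / _ Z: no change
2. e, i -> 0 / V _: fires at position(s) 3: nofokbo
3. f -> v, k -> g / V _ V: fires at position(s) 3: novokbo
surface: novokbo

cell ASPECT=du, VEL=ib:
underlying: noif-bir-bo
1. f -> v, t -> d / _ Z: fires at position(s) 4: noivbirbo
2. e, i -> 0 / V _: fires at position(s) 3: novbirbo
3. f -> v, k -> g / V _ V: no change
surface: novbirbo


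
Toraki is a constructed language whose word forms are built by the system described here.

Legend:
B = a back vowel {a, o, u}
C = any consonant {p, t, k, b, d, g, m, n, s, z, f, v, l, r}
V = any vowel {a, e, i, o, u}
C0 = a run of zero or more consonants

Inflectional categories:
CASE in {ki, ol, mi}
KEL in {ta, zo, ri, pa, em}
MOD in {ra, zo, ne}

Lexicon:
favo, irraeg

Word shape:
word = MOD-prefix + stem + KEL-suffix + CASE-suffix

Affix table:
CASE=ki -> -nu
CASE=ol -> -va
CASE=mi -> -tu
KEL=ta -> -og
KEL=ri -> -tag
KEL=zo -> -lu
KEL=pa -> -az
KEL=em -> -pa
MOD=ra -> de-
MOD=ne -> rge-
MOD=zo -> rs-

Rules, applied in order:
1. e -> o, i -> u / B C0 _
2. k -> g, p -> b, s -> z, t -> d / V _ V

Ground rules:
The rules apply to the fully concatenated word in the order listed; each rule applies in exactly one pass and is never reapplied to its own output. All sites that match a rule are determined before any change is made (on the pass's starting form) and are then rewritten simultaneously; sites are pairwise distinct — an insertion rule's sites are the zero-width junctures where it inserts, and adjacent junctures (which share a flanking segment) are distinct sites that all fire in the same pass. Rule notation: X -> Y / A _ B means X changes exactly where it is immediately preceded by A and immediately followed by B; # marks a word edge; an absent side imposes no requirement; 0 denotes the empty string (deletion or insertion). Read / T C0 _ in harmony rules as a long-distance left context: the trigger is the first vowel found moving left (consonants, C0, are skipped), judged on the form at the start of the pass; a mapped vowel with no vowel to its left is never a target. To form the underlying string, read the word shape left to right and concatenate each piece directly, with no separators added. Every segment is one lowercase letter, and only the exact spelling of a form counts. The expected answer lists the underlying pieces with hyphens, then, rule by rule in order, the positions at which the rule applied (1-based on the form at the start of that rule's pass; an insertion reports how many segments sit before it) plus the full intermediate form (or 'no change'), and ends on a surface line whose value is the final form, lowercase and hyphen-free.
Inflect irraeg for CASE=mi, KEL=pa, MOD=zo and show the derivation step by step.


underlying: rs-irraeg-az-tu
1. e -> o, i -> u / B C0 _: fires at position(s) 7: rsirraogaztu
2. k -> g, p -> b, s -> z, t -> d / V _ V: no change
surface: rsirraogaztu


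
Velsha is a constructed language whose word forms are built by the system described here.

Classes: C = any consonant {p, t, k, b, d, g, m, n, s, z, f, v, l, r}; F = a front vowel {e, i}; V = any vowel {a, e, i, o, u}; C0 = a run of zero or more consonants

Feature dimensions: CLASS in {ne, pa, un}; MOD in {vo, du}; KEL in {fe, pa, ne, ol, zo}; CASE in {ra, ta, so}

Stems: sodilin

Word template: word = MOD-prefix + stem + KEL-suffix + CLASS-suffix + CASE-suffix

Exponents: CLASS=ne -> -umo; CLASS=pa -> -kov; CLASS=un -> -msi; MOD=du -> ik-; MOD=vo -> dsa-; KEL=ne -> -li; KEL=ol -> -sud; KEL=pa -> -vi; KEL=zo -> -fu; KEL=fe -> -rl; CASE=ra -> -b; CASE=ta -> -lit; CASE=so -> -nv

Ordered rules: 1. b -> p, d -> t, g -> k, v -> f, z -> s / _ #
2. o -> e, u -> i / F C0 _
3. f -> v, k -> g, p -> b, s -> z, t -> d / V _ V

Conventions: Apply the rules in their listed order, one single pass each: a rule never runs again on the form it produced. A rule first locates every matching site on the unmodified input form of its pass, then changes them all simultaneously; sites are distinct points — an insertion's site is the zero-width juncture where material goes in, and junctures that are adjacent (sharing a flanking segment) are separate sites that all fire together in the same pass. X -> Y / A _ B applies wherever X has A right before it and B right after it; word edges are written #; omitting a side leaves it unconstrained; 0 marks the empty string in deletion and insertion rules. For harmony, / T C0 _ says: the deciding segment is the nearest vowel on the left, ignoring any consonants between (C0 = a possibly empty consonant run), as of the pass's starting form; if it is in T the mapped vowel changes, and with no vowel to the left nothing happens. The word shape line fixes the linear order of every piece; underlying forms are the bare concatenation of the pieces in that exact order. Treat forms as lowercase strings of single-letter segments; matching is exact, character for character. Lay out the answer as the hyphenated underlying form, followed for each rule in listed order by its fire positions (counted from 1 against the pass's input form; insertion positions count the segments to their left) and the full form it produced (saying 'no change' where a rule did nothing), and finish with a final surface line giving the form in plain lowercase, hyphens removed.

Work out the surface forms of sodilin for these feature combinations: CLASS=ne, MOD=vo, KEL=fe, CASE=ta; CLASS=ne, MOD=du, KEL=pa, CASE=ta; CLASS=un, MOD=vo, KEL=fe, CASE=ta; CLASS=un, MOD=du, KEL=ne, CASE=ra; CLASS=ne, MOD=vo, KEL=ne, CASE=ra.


cell CLASS=ne, MOD=vo, KEL=fe, CASE=ta:
underlying: dsa-sodilin-rl-umo-lit
1. b -> p, d -> t, g -> k, v -> f, z -> s / _ #: no change
2. o -> e, u -> i / F C0 _: fires at position(s) 13: dsasodilinrlimolit
3. f -> v, k -> g, p -> b, s -> z, t -> d / V _ V: fires at position(s) 4: dsazodilinrlimolit
surface: dsazodilinrlimolit

cell CLASS=ne, MOD=du, KEL=pa, CASE=ta:
underlying: ik-sodilin-vi-umo-lit
1. b -> p, d -> t, g -> k, v -> f, z -> s / _ #: no change
2. o -> e, u -> i / F C0 _: fires at position(s) 4, 12: iksedilinviimolit
3. f -> v, k -> g, p -> b, s -> z, t -> d / V _ V: no change
surface: iksedilinviimolit

cell CLASS=un, MOD=vo, KEL=fe, CASE=ta:
underlying: dsa-sodilin-rl-msi-lit
1. b -> p, d -> t, g -> k, v -> f, z -> s / _ #: no change
2. o -> e, u -> i / F C0 _: no change
3. f -> v, k -> g, p -> b, s -> z, t -> d / V _ V: fires at position(s) 4: dsazodilinrlmsilit
surface: dsazodilinrlmsilit

cell CLASS=un, MOD=du, KEL=ne, CASE=ra:
underlying: ik-sodilin-li-msi-b
1. b -> p, d -> t, g -> k, v -> f, z -> s / _ #: fires at position(s) 15: iksodilinlimsip
2. o -> e, u -> i / F C0 _: fires at position(s) 4: iksedilinlimsip
3. f -> v, k -> g, p -> b, s -> z, t -> d / V _ V: no change
surface: iksedilinlimsip

cell CLASS=ne, MOD=vo, KEL=ne, CASE=ra:
underlying: dsa-sodilin-li-umo-b
1. b -> p, d -> t, g -> k, v -> f, z -> s / _ #: fires at position(s) 16: dsasodilinliumop
2. o -> e, u -> i / F C0 _: fires at position(s) 13: dsasodilinliimop
3. f -> v, k -> g, p -> b, s -> z, t -> d / V _ V: fires at position(s) 4: dsazodilinliimop
surface: dsazodilinliimop


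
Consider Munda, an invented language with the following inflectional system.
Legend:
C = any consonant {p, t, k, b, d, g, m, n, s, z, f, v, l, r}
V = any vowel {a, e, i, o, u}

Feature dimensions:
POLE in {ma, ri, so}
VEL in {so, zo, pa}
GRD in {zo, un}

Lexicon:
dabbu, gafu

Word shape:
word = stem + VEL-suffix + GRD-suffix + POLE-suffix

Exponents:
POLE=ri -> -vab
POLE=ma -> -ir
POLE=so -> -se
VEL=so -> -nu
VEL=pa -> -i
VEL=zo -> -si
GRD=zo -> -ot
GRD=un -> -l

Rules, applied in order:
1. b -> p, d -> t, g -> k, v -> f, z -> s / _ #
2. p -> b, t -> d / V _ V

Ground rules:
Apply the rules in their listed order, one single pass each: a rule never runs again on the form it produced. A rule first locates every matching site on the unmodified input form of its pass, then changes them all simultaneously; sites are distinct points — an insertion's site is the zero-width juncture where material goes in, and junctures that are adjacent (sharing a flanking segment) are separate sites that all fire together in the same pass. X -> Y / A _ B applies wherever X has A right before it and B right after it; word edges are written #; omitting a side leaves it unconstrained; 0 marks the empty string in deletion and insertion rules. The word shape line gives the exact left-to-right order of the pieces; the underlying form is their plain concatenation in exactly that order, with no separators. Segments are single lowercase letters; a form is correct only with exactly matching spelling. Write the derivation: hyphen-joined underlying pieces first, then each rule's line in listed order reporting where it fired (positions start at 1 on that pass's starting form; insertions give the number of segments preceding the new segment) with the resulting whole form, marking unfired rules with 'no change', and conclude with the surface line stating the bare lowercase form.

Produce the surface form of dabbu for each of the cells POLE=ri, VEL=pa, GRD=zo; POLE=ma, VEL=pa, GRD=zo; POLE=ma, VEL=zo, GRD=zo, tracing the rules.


cell POLE=ri, VEL=pa, GRD=zo:
underlying: dabbu-i-ot-vab
1. b -> p, d -> t, g -> k, v -> f, z -> s / _ #: fires at position(s) 11: dabbuiotvap
2. p -> b, t -> d / V _ V: no change
surface: dabbuiotvap

cell POLE=ma, VEL=pa, GRD=zo:
underlying: dabbu-i-ot-ir
1. b -> p, d -> t, g -> k, v -> f, z -> s / _ #: no change
2. p -> b, t -> d / V _ V: fires at position(s) 8: dabbuiodir
surface: dabbuiodir

cell POLE=ma, VEL=zo, GRD=zo:
underlying: dabbu-si-ot-ir
1. b -> p, d -> t, g -> k, v -> f, z -> s / _ #: no change
2. p -> b, t -> d / V _ V: fires at position(s) 9: dabbusiodir
surface: dabbusiodir


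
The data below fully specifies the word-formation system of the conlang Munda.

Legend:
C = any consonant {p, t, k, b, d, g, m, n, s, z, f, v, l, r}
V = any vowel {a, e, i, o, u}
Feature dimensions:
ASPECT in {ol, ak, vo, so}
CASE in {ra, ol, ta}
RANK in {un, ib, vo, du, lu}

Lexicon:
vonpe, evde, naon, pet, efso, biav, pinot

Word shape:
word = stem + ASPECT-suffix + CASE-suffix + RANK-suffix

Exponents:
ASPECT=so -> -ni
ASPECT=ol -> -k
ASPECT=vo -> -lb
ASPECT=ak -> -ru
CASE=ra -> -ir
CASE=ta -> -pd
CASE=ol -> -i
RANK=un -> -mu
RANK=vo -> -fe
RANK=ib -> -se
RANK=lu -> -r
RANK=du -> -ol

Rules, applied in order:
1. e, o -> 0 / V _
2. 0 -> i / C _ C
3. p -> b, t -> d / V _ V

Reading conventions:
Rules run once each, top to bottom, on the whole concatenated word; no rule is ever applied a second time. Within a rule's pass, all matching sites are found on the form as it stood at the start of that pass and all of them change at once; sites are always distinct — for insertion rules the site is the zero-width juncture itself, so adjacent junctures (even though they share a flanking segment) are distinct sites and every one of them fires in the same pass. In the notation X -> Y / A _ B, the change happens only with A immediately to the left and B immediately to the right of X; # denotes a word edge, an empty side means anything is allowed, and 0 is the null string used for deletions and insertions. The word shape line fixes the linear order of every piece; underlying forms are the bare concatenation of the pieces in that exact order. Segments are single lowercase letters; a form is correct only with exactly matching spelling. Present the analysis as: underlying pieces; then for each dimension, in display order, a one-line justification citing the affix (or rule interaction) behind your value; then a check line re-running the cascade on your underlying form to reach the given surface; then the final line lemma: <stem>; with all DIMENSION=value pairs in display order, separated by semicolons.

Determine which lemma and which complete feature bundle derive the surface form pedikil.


underlying: pet-k-i-ol
ASPECT=ol - signalled by the affix -k
CASE=ol - signalled by the affix -i
RANK=du - signalled by the affix -ol
check: petkiol -> petkil -> petikil -> pedikil
lemma: pet; ASPECT=ol; CASE=ol; RANK=du


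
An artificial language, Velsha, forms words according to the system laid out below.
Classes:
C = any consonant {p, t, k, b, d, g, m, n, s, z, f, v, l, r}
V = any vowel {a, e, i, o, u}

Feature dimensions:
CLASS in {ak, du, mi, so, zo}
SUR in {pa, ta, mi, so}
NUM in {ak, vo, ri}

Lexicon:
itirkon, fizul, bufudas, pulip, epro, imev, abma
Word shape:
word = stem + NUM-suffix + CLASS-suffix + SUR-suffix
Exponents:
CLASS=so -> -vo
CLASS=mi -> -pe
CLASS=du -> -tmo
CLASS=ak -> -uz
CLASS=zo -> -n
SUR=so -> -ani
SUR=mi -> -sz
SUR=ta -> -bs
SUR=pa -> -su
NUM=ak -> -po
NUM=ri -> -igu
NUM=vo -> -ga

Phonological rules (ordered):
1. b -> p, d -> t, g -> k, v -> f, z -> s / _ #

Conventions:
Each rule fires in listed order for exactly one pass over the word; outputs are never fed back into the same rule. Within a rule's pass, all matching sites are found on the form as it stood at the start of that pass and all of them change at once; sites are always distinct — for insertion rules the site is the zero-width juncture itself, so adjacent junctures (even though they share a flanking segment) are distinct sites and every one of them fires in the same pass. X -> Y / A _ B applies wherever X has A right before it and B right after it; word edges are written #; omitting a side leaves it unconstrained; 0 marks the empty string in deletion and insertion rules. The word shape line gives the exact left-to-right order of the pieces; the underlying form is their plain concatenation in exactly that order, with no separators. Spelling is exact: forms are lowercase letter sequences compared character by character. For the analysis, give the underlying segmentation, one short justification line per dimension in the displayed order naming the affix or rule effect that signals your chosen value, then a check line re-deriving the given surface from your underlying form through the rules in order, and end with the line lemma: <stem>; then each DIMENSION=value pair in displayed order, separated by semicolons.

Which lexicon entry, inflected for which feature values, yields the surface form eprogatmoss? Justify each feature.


underlying: epro-ga-tmo-sz
CLASS=du - signalled by the affix -tmo
SUR=mi - signalled by the affix -sz
NUM=vo - signalled by the affix -ga
check: eprogatmosz -> eprogatmoss
lemma: epro; CLASS=du; SUR=mi; NUM=vo


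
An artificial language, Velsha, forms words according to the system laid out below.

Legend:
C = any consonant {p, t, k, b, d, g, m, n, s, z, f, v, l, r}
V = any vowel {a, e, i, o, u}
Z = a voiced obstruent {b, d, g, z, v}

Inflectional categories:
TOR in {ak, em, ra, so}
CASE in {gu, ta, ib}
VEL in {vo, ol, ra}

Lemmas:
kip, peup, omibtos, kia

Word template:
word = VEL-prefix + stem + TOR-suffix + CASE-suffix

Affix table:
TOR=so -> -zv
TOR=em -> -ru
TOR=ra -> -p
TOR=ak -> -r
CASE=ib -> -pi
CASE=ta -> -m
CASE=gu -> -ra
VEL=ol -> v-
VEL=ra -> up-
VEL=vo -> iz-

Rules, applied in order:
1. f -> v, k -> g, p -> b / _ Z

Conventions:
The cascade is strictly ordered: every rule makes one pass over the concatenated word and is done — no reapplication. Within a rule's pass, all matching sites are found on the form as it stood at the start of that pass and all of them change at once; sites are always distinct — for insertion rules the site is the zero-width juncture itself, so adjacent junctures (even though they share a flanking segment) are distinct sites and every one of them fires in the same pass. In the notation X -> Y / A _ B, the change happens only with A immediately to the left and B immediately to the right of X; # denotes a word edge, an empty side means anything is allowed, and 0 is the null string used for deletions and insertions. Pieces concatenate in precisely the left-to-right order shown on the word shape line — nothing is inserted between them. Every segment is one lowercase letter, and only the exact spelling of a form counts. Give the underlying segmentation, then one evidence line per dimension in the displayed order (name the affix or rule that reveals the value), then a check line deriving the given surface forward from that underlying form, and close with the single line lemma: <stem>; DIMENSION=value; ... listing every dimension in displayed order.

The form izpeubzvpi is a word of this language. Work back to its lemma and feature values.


underlying: iz-peup-zv-pi
TOR=so - signalled by the affix -zv
CASE=ib - signalled by the affix -pi
VEL=vo - signalled by the affix iz-
check: izpeupzvpi -> izpeubzvpi
lemma: peup; TOR=so; CASE=ib; VEL=vo


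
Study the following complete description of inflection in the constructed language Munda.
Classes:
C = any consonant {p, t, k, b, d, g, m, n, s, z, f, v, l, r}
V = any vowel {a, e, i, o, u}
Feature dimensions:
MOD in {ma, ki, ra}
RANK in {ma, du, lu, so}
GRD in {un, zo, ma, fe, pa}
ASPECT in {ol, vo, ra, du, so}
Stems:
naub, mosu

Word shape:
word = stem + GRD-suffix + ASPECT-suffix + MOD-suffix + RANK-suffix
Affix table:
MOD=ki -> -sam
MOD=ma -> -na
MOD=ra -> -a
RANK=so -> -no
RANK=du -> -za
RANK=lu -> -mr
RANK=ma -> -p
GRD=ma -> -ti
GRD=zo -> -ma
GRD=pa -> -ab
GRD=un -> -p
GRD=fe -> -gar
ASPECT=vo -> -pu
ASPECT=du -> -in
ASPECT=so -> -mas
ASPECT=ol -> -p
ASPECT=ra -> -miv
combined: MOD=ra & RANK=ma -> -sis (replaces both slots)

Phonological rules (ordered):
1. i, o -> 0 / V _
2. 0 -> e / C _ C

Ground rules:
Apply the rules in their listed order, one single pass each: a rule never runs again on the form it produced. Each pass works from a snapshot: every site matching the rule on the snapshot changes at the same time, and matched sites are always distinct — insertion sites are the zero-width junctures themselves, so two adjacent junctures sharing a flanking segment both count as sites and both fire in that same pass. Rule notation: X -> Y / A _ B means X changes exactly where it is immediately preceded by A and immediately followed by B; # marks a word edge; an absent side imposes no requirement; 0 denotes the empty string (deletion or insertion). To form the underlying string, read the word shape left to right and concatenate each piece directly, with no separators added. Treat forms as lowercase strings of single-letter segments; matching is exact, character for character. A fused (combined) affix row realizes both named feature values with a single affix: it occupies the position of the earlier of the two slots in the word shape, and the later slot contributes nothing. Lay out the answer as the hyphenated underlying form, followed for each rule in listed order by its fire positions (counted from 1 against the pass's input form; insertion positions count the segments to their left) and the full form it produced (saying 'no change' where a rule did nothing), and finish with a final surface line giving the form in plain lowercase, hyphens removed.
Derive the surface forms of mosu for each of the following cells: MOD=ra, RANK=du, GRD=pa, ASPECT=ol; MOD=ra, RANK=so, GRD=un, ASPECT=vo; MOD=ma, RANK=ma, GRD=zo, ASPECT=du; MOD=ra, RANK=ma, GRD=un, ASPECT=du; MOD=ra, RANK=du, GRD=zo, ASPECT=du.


cell MOD=ra, RANK=du, GRD=pa, ASPECT=ol:
underlying: mosu-ab-p-a-za
1. i, o -> 0 / V _: no change
2. 0 -> e / C _ C: inserts after position(s) 6: mosuabepaza
surface: mosuabepaza

cell MOD=ra, RANK=so, GRD=un, ASPECT=vo:
underlying: mosu-p-pu-a-no
1. i, o -> 0 / V _: no change
2. 0 -> e / C _ C: inserts after position(s) 5: mosupepuano
surface: mosupepuano

cell MOD=ma, RANK=ma, GRD=zo, ASPECT=du:
underlying: mosu-ma-in-na-p
1. i, o -> 0 / V _: fires at position(s) 7: mosumannap
2. 0 -> e / C _ C: inserts after position(s) 7: mosumanenap
surface: mosumanenap

cell MOD=ra, RANK=ma, GRD=un, ASPECT=du:
underlying: mosu-p-in-sis
1. i, o -> 0 / V _: no change
2. 0 -> e / C _ C: inserts after position(s) 7: mosupinesis
surface: mosupinesis

cell MOD=ra, RANK=du, GRD=zo, ASPECT=du:
underlying: mosu-ma-in-a-za
1. i, o -> 0 / V _: fires at position(s) 7: mosumanaza
2. 0 -> e / C _ C: no change
surface: mosumanaza


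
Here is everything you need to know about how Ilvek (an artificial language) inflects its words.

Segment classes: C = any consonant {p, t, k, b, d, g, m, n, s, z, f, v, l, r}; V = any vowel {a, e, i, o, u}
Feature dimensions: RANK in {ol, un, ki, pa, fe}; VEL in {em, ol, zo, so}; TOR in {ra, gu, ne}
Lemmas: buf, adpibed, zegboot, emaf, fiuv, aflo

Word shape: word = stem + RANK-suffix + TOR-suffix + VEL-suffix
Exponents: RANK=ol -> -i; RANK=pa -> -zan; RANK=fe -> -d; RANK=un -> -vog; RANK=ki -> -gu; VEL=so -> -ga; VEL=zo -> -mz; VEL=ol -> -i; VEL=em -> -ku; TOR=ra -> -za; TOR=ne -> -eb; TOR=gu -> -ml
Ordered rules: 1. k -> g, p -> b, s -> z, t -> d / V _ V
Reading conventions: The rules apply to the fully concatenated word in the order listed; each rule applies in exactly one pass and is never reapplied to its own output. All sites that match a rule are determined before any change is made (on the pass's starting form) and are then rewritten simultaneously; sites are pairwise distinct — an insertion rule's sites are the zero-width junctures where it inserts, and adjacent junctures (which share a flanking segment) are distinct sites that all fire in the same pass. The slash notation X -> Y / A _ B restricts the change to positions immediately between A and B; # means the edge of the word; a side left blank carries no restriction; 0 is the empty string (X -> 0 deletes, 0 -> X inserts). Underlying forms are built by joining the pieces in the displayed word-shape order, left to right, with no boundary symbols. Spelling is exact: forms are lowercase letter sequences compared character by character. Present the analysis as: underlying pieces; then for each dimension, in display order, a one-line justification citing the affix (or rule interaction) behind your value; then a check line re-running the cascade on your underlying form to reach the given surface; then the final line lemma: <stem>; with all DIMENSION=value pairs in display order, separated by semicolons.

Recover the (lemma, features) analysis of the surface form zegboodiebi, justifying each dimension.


underlying: zegboot-i-eb-i
RANK=ol - signalled by the affix -i
VEL=ol - signalled by the affix -i
TOR=ne - signalled by the affix -eb
check: zegbootiebi -> zegboodiebi
lemma: zegboot; RANK=ol; VEL=ol; TOR=ne


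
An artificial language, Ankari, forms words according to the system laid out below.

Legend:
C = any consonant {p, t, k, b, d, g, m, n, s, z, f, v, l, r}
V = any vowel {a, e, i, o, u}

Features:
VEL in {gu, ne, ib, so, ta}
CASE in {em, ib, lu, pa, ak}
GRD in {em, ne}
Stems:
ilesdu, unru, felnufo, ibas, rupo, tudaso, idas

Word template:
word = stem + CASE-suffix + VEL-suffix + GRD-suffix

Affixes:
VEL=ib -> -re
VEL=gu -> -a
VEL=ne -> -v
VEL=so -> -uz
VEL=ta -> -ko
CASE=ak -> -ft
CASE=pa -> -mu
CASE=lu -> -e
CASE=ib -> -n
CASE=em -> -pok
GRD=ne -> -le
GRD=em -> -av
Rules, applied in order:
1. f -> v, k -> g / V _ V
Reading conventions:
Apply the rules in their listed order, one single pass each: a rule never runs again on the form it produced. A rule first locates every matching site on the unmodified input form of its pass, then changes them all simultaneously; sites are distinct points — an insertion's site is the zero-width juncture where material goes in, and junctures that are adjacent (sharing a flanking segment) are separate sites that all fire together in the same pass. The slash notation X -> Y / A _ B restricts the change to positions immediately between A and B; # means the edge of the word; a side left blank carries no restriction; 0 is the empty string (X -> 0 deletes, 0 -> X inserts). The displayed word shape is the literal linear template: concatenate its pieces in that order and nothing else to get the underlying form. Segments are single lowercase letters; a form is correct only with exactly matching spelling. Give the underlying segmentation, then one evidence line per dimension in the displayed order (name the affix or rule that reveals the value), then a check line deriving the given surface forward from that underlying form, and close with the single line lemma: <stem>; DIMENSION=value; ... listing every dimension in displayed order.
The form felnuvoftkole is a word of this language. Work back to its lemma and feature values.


underlying: felnufo-ft-ko-le
VEL=ta - signalled by the affix -ko
CASE=ak - signalled by the affix -ft
GRD=ne - signalled by the affix -le
check: felnufoftkole -> felnuvoftkole
lemma: felnufo; VEL=ta; CASE=ak; GRD=ne
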